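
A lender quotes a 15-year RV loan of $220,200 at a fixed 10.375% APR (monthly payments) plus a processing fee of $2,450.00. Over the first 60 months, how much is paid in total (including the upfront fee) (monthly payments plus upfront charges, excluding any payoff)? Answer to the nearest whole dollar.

$147,473

At 10.375% the monthly rate is 0.0086458, so the payment is 220,200 × 0.0086458 / (1 − 1.0086458^−180) = $2,417.05.
Total outlay = 60 × $2,417.05 + $2,450.00 = $147,473.00.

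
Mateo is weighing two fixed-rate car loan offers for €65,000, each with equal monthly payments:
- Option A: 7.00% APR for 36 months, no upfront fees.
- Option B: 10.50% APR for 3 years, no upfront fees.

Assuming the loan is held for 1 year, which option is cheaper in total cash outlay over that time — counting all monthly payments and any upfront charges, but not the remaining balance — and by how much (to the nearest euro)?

Option A: at 7.00% the monthly rate is 0.0058333, so the payment is 65,000 × 0.0058333 / (1 − 1.0058333^−36) = €2,007.01.
Option B: at 10.50% the monthly rate is 0.0087500, so the payment is 65,000 × 0.0087500 / (1 − 1.0087500^−36) = €2,112.66.
Over 12 months: Option A costs 12 × €2,007.01 = €24,084.12; Option B costs 12 × €2,112.66 = €25,351.92.
Option A is cheaper by €25,351.92 − €24,084.12 = €1,267.80.

Option A by €1,268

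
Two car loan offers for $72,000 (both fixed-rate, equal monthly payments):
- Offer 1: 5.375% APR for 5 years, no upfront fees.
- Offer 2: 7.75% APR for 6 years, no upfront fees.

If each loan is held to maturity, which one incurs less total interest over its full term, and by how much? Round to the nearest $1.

Offer 1: monthly rate = 5.375%/12 = 0.0044792; payment = 72,000 × 0.0044792 / (1 − (1+0.0044792)^−60) = $1,371.13.
Total interest on Offer 1 = 60 × $1,371.13 − $72,000 = $10,267.80.
Offer 2: at 7.75% the monthly rate is 0.0064583, so the payment is 72,000 × 0.0064583 / (1 − 1.0064583^−72) = $1,253.62.
Total interest on Offer 2 = 72 × $1,253.62 − $72,000 = $18,260.64.
Offer 1 is lower by $7,992.84.

Offer 1 by $7,993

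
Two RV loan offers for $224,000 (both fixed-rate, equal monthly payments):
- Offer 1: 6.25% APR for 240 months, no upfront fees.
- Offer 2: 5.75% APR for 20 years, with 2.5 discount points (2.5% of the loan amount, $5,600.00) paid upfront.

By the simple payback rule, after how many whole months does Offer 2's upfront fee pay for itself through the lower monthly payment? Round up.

87 months

Offer 1: at 6.25% the monthly rate is 0.0052083, so the payment is 224,000 × 0.0052083 / (1 − 1.0052083^−240) = $1,637.28.
Offer 2: at 5.75% the monthly rate is 0.0047917, so the payment is 224,000 × 0.0047917 / (1 − 1.0047917^−240) = $1,572.67.
Monthly savings = $1,637.28 − $1,572.67 = $64.61.
Break-even = $5,600.00 / $64.61 = 86.67 → 87 months.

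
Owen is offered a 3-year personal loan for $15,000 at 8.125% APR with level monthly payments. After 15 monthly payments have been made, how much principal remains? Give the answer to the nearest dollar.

$9,189

With monthly rate i = 8.125%/12 = 0.0067708, the balance after k of n payments is P · [(1+i)^n − (1+i)^k] / [(1+i)^n − 1].
(1+0.0067708)^36 = 1.27497747 and (1+0.0067708)^15 = 1.10652028, so the balance is 15,000 × (1.27497747 − 1.10652028) / (1.27497747 − 1) = $9,189.33.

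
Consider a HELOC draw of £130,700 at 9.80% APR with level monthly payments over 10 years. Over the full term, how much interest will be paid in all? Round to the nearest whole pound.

£74,832

Monthly rate = 9.8%/12 = 0.0081667; payment = 130,700 × 0.0081667 / (1 − (1+0.0081667)^−120) = £1,712.77.
Total paid = 120 × £1,712.77 = £205,532.40; interest = £205,532.40 − £130,700 = £74,832.40.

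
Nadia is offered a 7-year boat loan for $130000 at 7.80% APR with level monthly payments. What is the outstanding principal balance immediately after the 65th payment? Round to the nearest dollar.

$35,875

With monthly rate i = 7.8%/12 = 0.0065000, the balance after k of n payments is P · [(1+i)^n − (1+i)^k] / [(1+i)^n − 1].
(1+0.0065000)^84 = 1.72328638 and (1+0.0065000)^65 = 1.52368660, so the balance is 130,000 × (1.72328638 − 1.52368660) / (1.72328638 − 1) = $35,875.10.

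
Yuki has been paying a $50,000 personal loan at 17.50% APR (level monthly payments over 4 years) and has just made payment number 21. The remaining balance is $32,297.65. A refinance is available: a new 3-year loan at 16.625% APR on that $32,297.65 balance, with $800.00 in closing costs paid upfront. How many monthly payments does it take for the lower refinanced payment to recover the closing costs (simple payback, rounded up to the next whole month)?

3 months

Current payment = 50,000 × 17.5%/12 / (1 − (1+0.0145833)^−48) = $1,455.72.
Refinanced payment = 32,297.65 × 0.0138542 / (1 − (1+0.0138542)^−36) = $1,145.48.
Monthly savings = $1,455.72 − $1,145.48 = $310.24.
Break-even = $800.00 / $310.24 = 2.58 → 3 months.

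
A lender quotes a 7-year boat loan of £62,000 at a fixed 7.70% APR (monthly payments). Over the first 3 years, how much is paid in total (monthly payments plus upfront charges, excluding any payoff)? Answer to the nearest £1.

£34,456

At 7.70% the monthly rate is 0.0064167, so the payment is 62,000 × 0.0064167 / (1 − 1.0064167^−84) = £957.10.
Total outlay = 36 × £957.10 = £34,455.60.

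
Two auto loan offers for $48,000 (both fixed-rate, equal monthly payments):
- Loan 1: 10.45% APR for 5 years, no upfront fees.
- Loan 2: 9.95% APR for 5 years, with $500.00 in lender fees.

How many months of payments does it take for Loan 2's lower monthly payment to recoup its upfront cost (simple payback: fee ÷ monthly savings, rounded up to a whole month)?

43 months

Loan 1: monthly rate = 10.45%/12 = 0.0087083; payment = 48,000 × 0.0087083 / (1 − (1+0.0087083)^−60) = $1,030.52.
Loan 2: at 9.95% the monthly rate is 0.0082917, so the payment is 48,000 × 0.0082917 / (1 − 1.0082917^−60) = $1,018.68.
Monthly savings = $1,030.52 − $1,018.68 = $11.84.
Break-even = $500.00 / $11.84 = 42.23 → 43 months.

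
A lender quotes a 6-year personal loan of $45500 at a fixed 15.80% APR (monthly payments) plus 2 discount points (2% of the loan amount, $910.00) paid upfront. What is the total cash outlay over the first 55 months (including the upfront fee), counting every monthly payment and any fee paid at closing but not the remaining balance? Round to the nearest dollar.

$54,919

Monthly rate = 15.8%/12 = 0.0131667; payment = 45,500 × 0.0131667 / (1 − (1+0.0131667)^−72) = $981.98.
Total outlay = 55 × $981.98 + $910.00 = $54,918.90.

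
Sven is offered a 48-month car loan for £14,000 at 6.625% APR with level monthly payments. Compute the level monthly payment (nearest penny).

£332.82

Monthly rate = 6.625%/12 = 0.0055208; payment = 14,000 × 0.0055208 / (1 − (1+0.0055208)^−48) = £332.82.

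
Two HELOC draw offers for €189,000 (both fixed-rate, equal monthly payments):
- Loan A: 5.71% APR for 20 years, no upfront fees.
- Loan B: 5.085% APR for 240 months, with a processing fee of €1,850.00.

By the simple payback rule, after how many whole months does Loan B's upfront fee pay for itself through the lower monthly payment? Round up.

Loan A: at 5.71% the monthly rate is 0.0047583, so the payment is 189,000 × 0.0047583 / (1 − 1.0047583^−240) = €1,322.63.
Loan B: monthly rate = 5.085%/12 = 0.0042375; payment = 189,000 × 0.0042375 / (1 − (1+0.0042375)^−240) = €1,256.21.
Monthly savings = €1,322.63 − €1,256.21 = €66.42.
Break-even = €1,850.00 / €66.42 = 27.85 → 28 months.

28 months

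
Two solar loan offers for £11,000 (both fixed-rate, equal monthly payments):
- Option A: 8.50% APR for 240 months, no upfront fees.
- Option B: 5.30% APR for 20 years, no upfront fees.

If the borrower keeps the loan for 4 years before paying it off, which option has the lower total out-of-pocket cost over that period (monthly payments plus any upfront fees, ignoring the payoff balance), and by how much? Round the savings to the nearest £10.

Option A: monthly rate = 8.5%/12 = 0.0070833; payment = 11,000 × 0.0070833 / (1 − (1+0.0070833)^−240) = £95.46.
Option B: at 5.30% the monthly rate is 0.0044167, so the payment is 11,000 × 0.0044167 / (1 − 1.0044167^−240) = £74.43.
Over 48 months: Option A costs 48 × £95.46 = £4,582.08; Option B costs 48 × £74.43 = £3,572.64.
Option B is cheaper by £4,582.08 − £3,572.64 = £1,009.44.

Option B by £1,010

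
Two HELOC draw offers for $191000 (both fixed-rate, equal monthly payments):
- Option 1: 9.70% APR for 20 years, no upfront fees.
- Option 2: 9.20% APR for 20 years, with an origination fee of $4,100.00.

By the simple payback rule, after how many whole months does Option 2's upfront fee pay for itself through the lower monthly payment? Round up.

66 months

Option 1: monthly rate = 9.7%/12 = 0.0080833; payment = 191,000 × 0.0080833 / (1 − (1+0.0080833)^−240) = $1,805.39.
Option 2: monthly rate = 9.2%/12 = 0.0076667; payment = 191,000 × 0.0076667 / (1 − (1+0.0076667)^−240) = $1,743.12.
Monthly savings = $1,805.39 − $1,743.12 = $62.27.
Break-even = $4,100.00 / $62.27 = 65.84 → 66 months.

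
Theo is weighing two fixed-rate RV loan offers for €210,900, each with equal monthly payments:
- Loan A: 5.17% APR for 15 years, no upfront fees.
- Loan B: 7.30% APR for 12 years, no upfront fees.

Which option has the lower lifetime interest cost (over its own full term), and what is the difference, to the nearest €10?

Loan A by €13,620

Loan A: at 5.17% the monthly rate is 0.0043083, so the payment is 210,900 × 0.0043083 / (1 − 1.0043083^−180) = €1,686.52.
Total interest on Loan A = 180 × €1,686.52 − €210,900 = €92,673.60.
Loan B: at 7.30% the monthly rate is 0.0060833, so the payment is 210,900 × 0.0060833 / (1 − 1.0060833^−144) = €2,202.73.
Total interest on Loan B = 144 × €2,202.73 − €210,900 = €106,293.12.
Loan A is lower by €13,619.52.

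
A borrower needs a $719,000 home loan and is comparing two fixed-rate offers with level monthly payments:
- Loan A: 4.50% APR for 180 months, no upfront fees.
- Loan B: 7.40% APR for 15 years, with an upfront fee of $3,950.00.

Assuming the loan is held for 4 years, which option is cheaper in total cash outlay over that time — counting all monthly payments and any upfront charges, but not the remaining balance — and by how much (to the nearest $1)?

Loan A: at 4.50% the monthly rate is 0.0037500, so the payment is 719,000 × 0.0037500 / (1 − 1.0037500^−180) = $5,500.30.
Loan B: monthly rate = 7.4%/12 = 0.0061667; payment = 719,000 × 0.0061667 / (1 − (1+0.0061667)^−180) = $6,624.43.
Over 48 months: Loan A costs 48 × $5,500.30 = $264,014.40; Loan B costs 48 × $6,624.43 + $3,950.00 = $321,922.64.
Loan A is cheaper by $321,922.64 − $264,014.40 = $57,908.24.

Loan A by $57,908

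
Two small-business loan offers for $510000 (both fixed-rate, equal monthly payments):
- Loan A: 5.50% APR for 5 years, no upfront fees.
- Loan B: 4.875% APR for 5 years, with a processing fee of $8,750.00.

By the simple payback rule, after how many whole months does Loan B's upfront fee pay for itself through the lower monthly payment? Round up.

Loan A: at 5.50% the monthly rate is 0.0045833, so the payment is 510,000 × 0.0045833 / (1 − 1.0045833^−60) = $9,741.59.
Loan B: monthly rate = 4.875%/12 = 0.0040625; payment = 510,000 × 0.0040625 / (1 − (1+0.0040625)^−60) = $9,595.15.
Monthly savings = $9,741.59 − $9,595.15 = $146.44.
Break-even = $8,750.00 / $146.44 = 59.75 → 60 months.

60 months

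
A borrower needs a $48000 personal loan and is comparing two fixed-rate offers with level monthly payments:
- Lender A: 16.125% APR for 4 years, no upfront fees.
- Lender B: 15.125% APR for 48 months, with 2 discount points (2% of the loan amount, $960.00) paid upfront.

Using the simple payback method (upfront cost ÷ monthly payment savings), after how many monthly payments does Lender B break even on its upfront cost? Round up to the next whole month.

40 months

Lender A: monthly rate = 16.125%/12 = 0.0134375; payment = 48,000 × 0.0134375 / (1 − (1+0.0134375)^−48) = $1,363.41.
Lender B: at 15.125% the monthly rate is 0.0126042, so the payment is 48,000 × 0.0126042 / (1 − 1.0126042^−48) = $1,338.92.
Monthly savings = $1,363.41 − $1,338.92 = $24.49.
Break-even = $960.00 / $24.49 = 39.20 → 40 months.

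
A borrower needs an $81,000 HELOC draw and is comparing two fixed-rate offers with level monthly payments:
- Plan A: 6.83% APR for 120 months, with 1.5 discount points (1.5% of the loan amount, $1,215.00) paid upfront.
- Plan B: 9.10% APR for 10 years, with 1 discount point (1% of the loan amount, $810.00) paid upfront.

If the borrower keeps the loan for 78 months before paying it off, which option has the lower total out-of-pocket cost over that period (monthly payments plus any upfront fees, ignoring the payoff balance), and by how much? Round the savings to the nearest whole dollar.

Plan A: at 6.83% the monthly rate is 0.0056917, so the payment is 81,000 × 0.0056917 / (1 − 1.0056917^−120) = $933.40.
Plan B: at 9.10% the monthly rate is 0.0075833, so the payment is 81,000 × 0.0075833 / (1 − 1.0075833^−120) = $1,030.46.
Over 78 months: Plan A costs 78 × $933.40 + $1,215.00 = $74,020.20; Plan B costs 78 × $1,030.46 + $810.00 = $81,185.88.
Plan A is cheaper by $81,185.88 − $74,020.20 = $7,165.68.

Plan A by $7,166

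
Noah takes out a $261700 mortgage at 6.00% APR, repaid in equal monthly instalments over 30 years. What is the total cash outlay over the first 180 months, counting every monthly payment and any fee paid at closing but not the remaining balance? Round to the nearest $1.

$282,424

Monthly rate = 6%/12 = 0.0050000; payment = 261,700 × 0.0050000 / (1 − (1+0.0050000)^−360) = $1,569.02.
Total outlay = 180 × $1,569.02 = $282,423.60.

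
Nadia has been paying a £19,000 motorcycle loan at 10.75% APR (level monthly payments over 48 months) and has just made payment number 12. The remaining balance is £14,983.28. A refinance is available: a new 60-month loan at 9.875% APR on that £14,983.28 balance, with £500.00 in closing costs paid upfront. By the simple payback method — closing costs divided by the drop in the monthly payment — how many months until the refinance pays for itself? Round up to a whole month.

3 months

Current payment = 19,000 × 10.75%/12 / (1 − (1+0.0089583)^−48) = £488.76.
Refinanced payment = 14,983.28 × 0.0082292 / (1 − (1+0.0082292)^−60) = £317.43.
Monthly savings = £488.76 − £317.43 = £171.33.
Break-even = £500.00 / £171.33 = 2.92 → 3 months.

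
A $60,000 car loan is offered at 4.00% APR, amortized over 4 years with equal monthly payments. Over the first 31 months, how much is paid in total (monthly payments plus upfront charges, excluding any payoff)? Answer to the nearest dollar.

$41,997

At 4.00% the monthly rate is 0.0033333, so the payment is 60,000 × 0.0033333 / (1 − 1.0033333^−48) = $1,354.74.
Total outlay = 31 × $1,354.74 = $41,996.94.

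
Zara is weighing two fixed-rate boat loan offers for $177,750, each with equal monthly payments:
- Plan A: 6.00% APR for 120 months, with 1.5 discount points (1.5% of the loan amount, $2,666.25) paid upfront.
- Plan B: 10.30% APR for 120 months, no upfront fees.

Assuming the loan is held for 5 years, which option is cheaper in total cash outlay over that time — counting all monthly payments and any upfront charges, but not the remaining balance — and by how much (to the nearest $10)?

Plan A: at 6.00% the monthly rate is 0.0050000, so the payment is 177,750 × 0.0050000 / (1 − 1.0050000^−120) = $1,973.39.
Plan B: monthly rate = 10.3%/12 = 0.0085833; payment = 177,750 × 0.0085833 / (1 − (1+0.0085833)^−120) = $2,378.61.
Over 60 months: Plan A costs 60 × $1,973.39 + $2,666.25 = $121,069.65; Plan B costs 60 × $2,378.61 = $142,716.60.
Plan A is cheaper by $142,716.60 − $121,069.65 = $21,646.95.

Plan A by $21,650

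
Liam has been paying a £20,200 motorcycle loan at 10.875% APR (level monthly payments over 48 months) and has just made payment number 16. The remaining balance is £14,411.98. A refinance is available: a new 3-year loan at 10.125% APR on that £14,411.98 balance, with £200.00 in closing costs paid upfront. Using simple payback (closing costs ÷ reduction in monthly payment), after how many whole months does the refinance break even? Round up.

Current payment = 20,200 × 10.875%/12 / (1 − (1+0.0090625)^−48) = £520.85.
Refinanced payment = 14,411.98 × 0.0084375 / (1 − (1+0.0084375)^−36) = £465.88.
Monthly savings = £520.85 − £465.88 = £54.97.
Break-even = £200.00 / £54.97 = 3.64 → 4 months.

4 months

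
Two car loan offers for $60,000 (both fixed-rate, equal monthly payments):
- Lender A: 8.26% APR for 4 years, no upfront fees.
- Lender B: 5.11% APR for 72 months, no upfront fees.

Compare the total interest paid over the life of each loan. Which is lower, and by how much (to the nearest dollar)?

Lender B by $867

Lender A: monthly rate = 8.26%/12 = 0.0068833; payment = 60,000 × 0.0068833 / (1 − (1+0.0068833)^−48) = $1,472.11.
Total interest on Lender A = 48 × $1,472.11 − $60,000 = $10,661.28.
Lender B: monthly rate = 5.11%/12 = 0.0042583; payment = 60,000 × 0.0042583 / (1 − (1+0.0042583)^−72) = $969.36.
Total interest on Lender B = 72 × $969.36 − $60,000 = $9,793.92.
Lender B is lower by $867.36.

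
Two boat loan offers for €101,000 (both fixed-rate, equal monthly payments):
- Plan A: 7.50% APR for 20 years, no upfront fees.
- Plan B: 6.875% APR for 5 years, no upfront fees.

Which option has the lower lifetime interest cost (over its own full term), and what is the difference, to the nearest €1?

Plan B by €75,638

Plan A: at 7.50% the monthly rate is 0.0062500, so the payment is 101,000 × 0.0062500 / (1 − 1.0062500^−240) = €813.65.
Total interest on Plan A = 240 × €813.65 − €101,000 = €94,276.00.
Plan B: monthly rate = 6.875%/12 = 0.0057292; payment = 101,000 × 0.0057292 / (1 − (1+0.0057292)^−60) = €1,993.97.
Total interest on Plan B = 60 × €1,993.97 − €101,000 = €18,638.20.
Plan B is lower by €75,637.80.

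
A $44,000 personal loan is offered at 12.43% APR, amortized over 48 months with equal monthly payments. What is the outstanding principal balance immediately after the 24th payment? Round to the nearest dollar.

$24,707

With monthly rate i = 12.43%/12 = 0.0103583, the balance after k of n payments is P · [(1+i)^n − (1+i)^k] / [(1+i)^n − 1].
(1+0.0103583)^48 = 1.63991197 and (1+0.0103583)^24 = 1.28059048, so the balance is 44,000 × (1.63991197 − 1.28059048) / (1.63991197 − 1) = $24,706.75.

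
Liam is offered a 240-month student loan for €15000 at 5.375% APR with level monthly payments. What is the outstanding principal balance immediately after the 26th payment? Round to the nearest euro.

€14,039

With monthly rate i = 5.375%/12 = 0.0044792, the balance after k of n payments is P · [(1+i)^n − (1+i)^k] / [(1+i)^n − 1].
(1+0.0044792)^240 = 2.92296822 and (1+0.0044792)^26 = 1.12321857, so the balance is 15,000 × (2.92296822 − 1.12321857) / (2.92296822 − 1) = €14,038.84.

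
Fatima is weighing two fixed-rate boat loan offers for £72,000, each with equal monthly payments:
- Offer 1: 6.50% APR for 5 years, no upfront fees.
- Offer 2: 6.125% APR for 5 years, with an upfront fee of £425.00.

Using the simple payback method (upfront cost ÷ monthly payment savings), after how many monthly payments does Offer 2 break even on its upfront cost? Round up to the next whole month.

34 months

Offer 1: at 6.50% the monthly rate is 0.0054167, so the payment is 72,000 × 0.0054167 / (1 − 1.0054167^−60) = £1,408.76.
Offer 2: monthly rate = 6.125%/12 = 0.0051042; payment = 72,000 × 0.0051042 / (1 − (1+0.0051042)^−60) = £1,396.15.
Monthly savings = £1,408.76 − £1,396.15 = £12.61.
Break-even = £425.00 / £12.61 = 33.70 → 34 months.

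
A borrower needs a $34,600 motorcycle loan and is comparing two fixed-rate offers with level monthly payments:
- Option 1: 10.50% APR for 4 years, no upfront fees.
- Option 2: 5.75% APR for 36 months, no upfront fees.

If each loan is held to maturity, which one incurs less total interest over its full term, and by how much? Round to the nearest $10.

Option 1: monthly rate = 10.5%/12 = 0.0087500; payment = 34,600 × 0.0087500 / (1 − (1+0.0087500)^−48) = $885.88.
Total interest on Option 1 = 48 × $885.88 − $34,600 = $7,922.24.
Option 2: monthly rate = 5.75%/12 = 0.0047917; payment = 34,600 × 0.0047917 / (1 − (1+0.0047917)^−36) = $1,048.68.
Total interest on Option 2 = 36 × $1,048.68 − $34,600 = $3,152.48.
Option 2 is lower by $4,769.76.

Option 2 by $4,770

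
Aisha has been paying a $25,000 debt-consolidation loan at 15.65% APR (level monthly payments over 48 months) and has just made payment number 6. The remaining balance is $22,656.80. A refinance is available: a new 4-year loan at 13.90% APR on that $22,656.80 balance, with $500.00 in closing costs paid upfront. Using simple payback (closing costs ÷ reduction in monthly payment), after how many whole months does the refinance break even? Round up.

6 months

Current payment = 25,000 × 15.65%/12 / (1 − (1+0.0130417)^−48) = $704.03.
Refinanced payment = 22,656.80 × 0.0115833 / (1 − (1+0.0115833)^−48) = $617.99.
Monthly savings = $704.03 − $617.99 = $86.04.
Break-even = $500.00 / $86.04 = 5.81 → 6 months.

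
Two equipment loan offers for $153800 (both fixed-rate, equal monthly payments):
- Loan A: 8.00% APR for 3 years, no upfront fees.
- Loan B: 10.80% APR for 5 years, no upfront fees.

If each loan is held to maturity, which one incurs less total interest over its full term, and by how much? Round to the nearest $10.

Loan A: at 8.00% the monthly rate is 0.0066667, so the payment is 153,800 × 0.0066667 / (1 − 1.0066667^−36) = $4,819.53.
Total interest on Loan A = 36 × $4,819.53 − $153,800 = $19,703.08.
Loan B: at 10.80% the monthly rate is 0.0090000, so the payment is 153,800 × 0.0090000 / (1 − 1.0090000^−60) = $3,328.66.
Total interest on Loan B = 60 × $3,328.66 − $153,800 = $45,919.60.
Loan A is lower by $26,216.52.

Loan A by $26,220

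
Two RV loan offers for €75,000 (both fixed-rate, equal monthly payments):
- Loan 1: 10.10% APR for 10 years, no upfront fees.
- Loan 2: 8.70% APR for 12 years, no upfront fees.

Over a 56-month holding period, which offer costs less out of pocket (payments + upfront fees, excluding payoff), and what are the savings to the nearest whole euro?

Loan 1: monthly rate = 10.1%/12 = 0.0084167; payment = 75,000 × 0.0084167 / (1 − (1+0.0084167)^−120) = €995.29.
Loan 2: at 8.70% the monthly rate is 0.0072500, so the payment is 75,000 × 0.0072500 / (1 − 1.0072500^−144) = €840.90.
Over 56 months: Loan 1 costs 56 × €995.29 = €55,736.24; Loan 2 costs 56 × €840.90 = €47,090.40.
Loan 2 is cheaper by €55,736.24 − €47,090.40 = €8,645.84.

Loan 2 by €8,646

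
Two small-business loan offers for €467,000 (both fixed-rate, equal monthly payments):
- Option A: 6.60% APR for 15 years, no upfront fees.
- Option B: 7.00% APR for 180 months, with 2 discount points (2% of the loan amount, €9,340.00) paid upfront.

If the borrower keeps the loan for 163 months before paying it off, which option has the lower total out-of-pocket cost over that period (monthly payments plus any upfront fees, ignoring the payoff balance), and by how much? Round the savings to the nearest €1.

Option A by €26,250

Option A: at 6.60% the monthly rate is 0.0055000, so the payment is 467,000 × 0.0055000 / (1 − 1.0055000^−180) = €4,093.79.
Option B: at 7.00% the monthly rate is 0.0058333, so the payment is 467,000 × 0.0058333 / (1 − 1.0058333^−180) = €4,197.53.
Over 163 months: Option A costs 163 × €4,093.79 = €667,287.77; Option B costs 163 × €4,197.53 + €9,340.00 = €693,537.39.
Option A is cheaper by €693,537.39 − €667,287.77 = €26,249.62.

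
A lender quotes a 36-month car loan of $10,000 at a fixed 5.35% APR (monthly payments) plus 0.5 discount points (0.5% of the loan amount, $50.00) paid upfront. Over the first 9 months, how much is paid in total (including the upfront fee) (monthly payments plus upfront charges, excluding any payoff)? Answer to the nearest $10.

At 5.35% the monthly rate is 0.0044583, so the payment is 10,000 × 0.0044583 / (1 − 1.0044583^−36) = $301.28.
Total outlay = 9 × $301.28 + $50.00 = $2,761.52.

$2,760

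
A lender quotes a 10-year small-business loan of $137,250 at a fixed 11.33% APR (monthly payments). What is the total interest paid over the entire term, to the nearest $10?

At 11.33% the monthly rate is 0.0094417, so the payment is 137,250 × 0.0094417 / (1 − 1.0094417^−120) = $1,916.35.
Total paid = 120 × $1,916.35 = $229,962.00; interest = $229,962.00 − $137,250 = $92,712.00.

$92,710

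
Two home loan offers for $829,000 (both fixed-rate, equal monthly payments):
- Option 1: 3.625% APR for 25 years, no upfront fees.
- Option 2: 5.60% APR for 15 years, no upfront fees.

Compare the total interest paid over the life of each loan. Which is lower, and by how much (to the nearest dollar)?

Option 1: monthly rate = 3.625%/12 = 0.0030208; payment = 829,000 × 0.0030208 / (1 − (1+0.0030208)^−300) = $4,205.95.
Total interest on Option 1 = 300 × $4,205.95 − $829,000 = $432,785.00.
Option 2: at 5.60% the monthly rate is 0.0046667, so the payment is 829,000 × 0.0046667 / (1 − 1.0046667^−180) = $6,817.69.
Total interest on Option 2 = 180 × $6,817.69 − $829,000 = $398,184.20.
Option 2 is lower by $34,600.80.

Option 2 by $34,601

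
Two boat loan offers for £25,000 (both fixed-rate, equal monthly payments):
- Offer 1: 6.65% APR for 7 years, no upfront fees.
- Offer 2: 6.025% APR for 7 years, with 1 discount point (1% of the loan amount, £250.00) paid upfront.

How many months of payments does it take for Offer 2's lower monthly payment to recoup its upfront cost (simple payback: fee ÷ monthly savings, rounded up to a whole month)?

34 months

Offer 1: monthly rate = 6.65%/12 = 0.0055417; payment = 25,000 × 0.0055417 / (1 − (1+0.0055417)^−84) = £373.05.
Offer 2: monthly rate = 6.025%/12 = 0.0050208; payment = 25,000 × 0.0050208 / (1 − (1+0.0050208)^−84) = £365.51.
Monthly savings = £373.05 − £365.51 = £7.54.
Break-even = £250.00 / £7.54 = 33.16 → 34 months.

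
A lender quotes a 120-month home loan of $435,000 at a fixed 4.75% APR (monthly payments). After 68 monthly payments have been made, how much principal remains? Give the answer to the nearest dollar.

$213,968

With monthly rate i = 4.75%/12 = 0.0039583, the balance after k of n payments is P · [(1+i)^n − (1+i)^k] / [(1+i)^n − 1].
(1+0.0039583)^120 = 1.60650718 and (1+0.0039583)^68 = 1.30817802, so the balance is 435,000 × (1.60650718 − 1.30817802) / (1.60650718 − 1) = $213,968.10.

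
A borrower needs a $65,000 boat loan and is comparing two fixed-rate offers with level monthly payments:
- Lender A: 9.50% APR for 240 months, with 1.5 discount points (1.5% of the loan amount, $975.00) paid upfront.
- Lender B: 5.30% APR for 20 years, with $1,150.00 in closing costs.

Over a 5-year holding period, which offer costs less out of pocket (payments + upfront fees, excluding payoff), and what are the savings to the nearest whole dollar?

Lender A: monthly rate = 9.5%/12 = 0.0079167; payment = 65,000 × 0.0079167 / (1 − (1+0.0079167)^−240) = $605.89.
Lender B: monthly rate = 5.3%/12 = 0.0044167; payment = 65,000 × 0.0044167 / (1 − (1+0.0044167)^−240) = $439.82.
Over 60 months: Lender A costs 60 × $605.89 + $975.00 = $37,328.40; Lender B costs 60 × $439.82 + $1,150.00 = $27,539.20.
Lender B is cheaper by $37,328.40 − $27,539.20 = $9,789.20.

Lender B by $9,789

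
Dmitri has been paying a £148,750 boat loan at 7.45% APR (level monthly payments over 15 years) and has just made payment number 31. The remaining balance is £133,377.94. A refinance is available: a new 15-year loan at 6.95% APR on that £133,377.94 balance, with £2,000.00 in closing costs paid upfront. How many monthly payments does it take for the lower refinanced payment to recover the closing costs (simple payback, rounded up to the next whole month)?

Current payment = 148,750 × 7.45%/12 / (1 − (1+0.0062083)^−180) = £1,374.71.
Refinanced payment = 133,377.94 × 0.0057917 / (1 − (1+0.0057917)^−180) = £1,195.11.
Monthly savings = £1,374.71 − £1,195.11 = £179.60.
Break-even = £2,000.00 / £179.60 = 11.14 → 12 months.

12 months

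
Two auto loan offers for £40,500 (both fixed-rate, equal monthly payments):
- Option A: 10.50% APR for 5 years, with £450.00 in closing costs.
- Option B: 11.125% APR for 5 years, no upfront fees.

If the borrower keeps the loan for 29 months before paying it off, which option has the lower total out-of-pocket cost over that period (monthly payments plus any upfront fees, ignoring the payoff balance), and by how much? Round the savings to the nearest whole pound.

Option B by £85

Option A: monthly rate = 10.5%/12 = 0.0087500; payment = 40,500 × 0.0087500 / (1 − (1+0.0087500)^−60) = £870.50.
Option B: at 11.125% the monthly rate is 0.0092708, so the payment is 40,500 × 0.0092708 / (1 − 1.0092708^−60) = £883.09.
Over 29 months: Option A costs 29 × £870.50 + £450.00 = £25,694.50; Option B costs 29 × £883.09 = £25,609.61.
Option B is cheaper by £25,694.50 − £25,609.61 = £84.89.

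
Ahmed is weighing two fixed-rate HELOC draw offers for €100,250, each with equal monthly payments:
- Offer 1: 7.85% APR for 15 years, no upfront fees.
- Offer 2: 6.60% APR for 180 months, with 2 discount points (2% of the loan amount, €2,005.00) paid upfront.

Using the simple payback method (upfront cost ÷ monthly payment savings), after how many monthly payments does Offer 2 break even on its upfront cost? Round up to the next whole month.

Offer 1: monthly rate = 7.85%/12 = 0.0065417; payment = 100,250 × 0.0065417 / (1 − (1+0.0065417)^−180) = €949.38.
Offer 2: monthly rate = 6.6%/12 = 0.0055000; payment = 100,250 × 0.0055000 / (1 − (1+0.0055000)^−180) = €878.81.
Monthly savings = €949.38 − €878.81 = €70.57.
Break-even = €2,005.00 / €70.57 = 28.41 → 29 months.

29 months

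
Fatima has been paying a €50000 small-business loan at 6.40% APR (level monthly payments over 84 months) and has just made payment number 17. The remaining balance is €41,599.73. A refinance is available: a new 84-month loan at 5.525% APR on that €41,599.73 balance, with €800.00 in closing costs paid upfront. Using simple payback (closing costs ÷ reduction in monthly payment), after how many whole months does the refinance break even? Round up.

6 months

Current payment = 50,000 × 6.4%/12 / (1 − (1+0.0053333)^−84) = €740.05.
Refinanced payment = 41,599.73 × 0.0046042 / (1 − (1+0.0046042)^−84) = €598.28.
Monthly savings = €740.05 − €598.28 = €141.77.
Break-even = €800.00 / €141.77 = 5.64 → 6 months.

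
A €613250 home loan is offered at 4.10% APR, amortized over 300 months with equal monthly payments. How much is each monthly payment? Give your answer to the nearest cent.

At 4.10% the monthly rate is 0.0034167, so the payment is 613,250 × 0.0034167 / (1 − 1.0034167^−300) = €3,270.92.

€3,270.92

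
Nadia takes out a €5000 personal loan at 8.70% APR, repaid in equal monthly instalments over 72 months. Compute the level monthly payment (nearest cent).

At 8.70% the monthly rate is 0.0072500, so the payment is 5,000 × 0.0072500 / (1 − 1.0072500^−72) = €89.39.

€89.39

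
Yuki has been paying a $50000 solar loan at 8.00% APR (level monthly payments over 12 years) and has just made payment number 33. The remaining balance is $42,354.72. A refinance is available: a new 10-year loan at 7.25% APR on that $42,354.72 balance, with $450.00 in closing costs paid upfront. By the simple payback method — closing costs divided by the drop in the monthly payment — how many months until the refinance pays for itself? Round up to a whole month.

Current payment = 50,000 × 8%/12 / (1 − (1+0.0066667)^−144) = $541.23.
Refinanced payment = 42,354.72 × 0.0060417 / (1 − (1+0.0060417)^−120) = $497.25.
Monthly savings = $541.23 − $497.25 = $43.98.
Break-even = $450.00 / $43.98 = 10.23 → 11 months.

11 months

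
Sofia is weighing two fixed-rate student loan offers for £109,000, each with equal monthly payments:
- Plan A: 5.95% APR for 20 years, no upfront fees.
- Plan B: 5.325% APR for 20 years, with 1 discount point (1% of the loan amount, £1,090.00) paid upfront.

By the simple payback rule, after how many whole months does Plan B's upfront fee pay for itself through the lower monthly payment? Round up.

Plan A: monthly rate = 5.95%/12 = 0.0049583; payment = 109,000 × 0.0049583 / (1 − (1+0.0049583)^−240) = £777.77.
Plan B: at 5.325% the monthly rate is 0.0044375, so the payment is 109,000 × 0.0044375 / (1 − 1.0044375^−240) = £739.06.
Monthly savings = £777.77 − £739.06 = £38.71.
Break-even = £1,090.00 / £38.71 = 28.16 → 29 months.

29 months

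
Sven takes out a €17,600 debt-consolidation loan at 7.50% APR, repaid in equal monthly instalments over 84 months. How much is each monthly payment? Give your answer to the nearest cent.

€269.95

At 7.50% the monthly rate is 0.0062500, so the payment is 17,600 × 0.0062500 / (1 − 1.0062500^−84) = €269.95.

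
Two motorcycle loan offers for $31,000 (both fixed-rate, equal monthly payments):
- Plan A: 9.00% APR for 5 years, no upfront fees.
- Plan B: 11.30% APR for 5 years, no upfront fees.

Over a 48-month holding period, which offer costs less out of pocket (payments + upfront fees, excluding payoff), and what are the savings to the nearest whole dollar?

Plan A: monthly rate = 9%/12 = 0.0075000; payment = 31,000 × 0.0075000 / (1 − (1+0.0075000)^−60) = $643.51.
Plan B: at 11.30% the monthly rate is 0.0094167, so the payment is 31,000 × 0.0094167 / (1 − 1.0094167^−60) = $678.66.
Over 48 months: Plan A costs 48 × $643.51 = $30,888.48; Plan B costs 48 × $678.66 = $32,575.68.
Plan A is cheaper by $32,575.68 − $30,888.48 = $1,687.20.

Plan A by $1,687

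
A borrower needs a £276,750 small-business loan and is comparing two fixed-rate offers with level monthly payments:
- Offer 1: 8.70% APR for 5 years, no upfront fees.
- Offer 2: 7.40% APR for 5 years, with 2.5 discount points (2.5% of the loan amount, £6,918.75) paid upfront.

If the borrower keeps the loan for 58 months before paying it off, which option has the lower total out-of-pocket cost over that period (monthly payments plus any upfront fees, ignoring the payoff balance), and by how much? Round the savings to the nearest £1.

Offer 1: at 8.70% the monthly rate is 0.0072500, so the payment is 276,750 × 0.0072500 / (1 − 1.0072500^−60) = £5,704.66.
Offer 2: monthly rate = 7.4%/12 = 0.0061667; payment = 276,750 × 0.0061667 / (1 − (1+0.0061667)^−60) = £5,532.36.
Over 58 months: Offer 1 costs 58 × £5,704.66 = £330,870.28; Offer 2 costs 58 × £5,532.36 + £6,918.75 = £327,795.63.
Offer 2 is cheaper by £330,870.28 − £327,795.63 = £3,074.65.

Offer 2 by £3,075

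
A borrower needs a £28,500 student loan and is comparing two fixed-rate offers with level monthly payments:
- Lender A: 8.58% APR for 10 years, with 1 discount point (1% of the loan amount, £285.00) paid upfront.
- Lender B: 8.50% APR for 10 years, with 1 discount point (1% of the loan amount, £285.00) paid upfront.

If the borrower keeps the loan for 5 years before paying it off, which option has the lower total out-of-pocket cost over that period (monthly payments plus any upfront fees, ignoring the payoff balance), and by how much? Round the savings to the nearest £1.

Lender A: at 8.58% the monthly rate is 0.0071500, so the payment is 28,500 × 0.0071500 / (1 − 1.0071500^−120) = £354.58.
Lender B: at 8.50% the monthly rate is 0.0070833, so the payment is 28,500 × 0.0070833 / (1 − 1.0070833^−120) = £353.36.
Over 60 months: Lender A costs 60 × £354.58 + £285.00 = £21,559.80; Lender B costs 60 × £353.36 + £285.00 = £21,486.60.
Lender B is cheaper by £21,559.80 − £21,486.60 = £73.20.

Lender B by £73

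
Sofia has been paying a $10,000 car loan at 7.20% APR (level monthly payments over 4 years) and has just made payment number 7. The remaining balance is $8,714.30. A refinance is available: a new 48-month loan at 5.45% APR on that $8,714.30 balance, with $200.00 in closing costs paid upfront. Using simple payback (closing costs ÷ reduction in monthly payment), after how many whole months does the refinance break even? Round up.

6 months

Current payment = 10,000 × 7.2%/12 / (1 − (1+0.0060000)^−48) = $240.39.
Refinanced payment = 8,714.30 × 0.0045417 / (1 − (1+0.0045417)^−48) = $202.47.
Monthly savings = $240.39 − $202.47 = $37.92.
Break-even = $200.00 / $37.92 = 5.27 → 6 months.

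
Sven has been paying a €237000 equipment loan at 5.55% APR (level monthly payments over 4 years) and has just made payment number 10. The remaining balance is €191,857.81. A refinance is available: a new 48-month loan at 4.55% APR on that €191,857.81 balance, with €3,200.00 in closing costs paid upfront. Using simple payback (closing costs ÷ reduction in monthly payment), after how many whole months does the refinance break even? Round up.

3 months

Current payment = 237,000 × 5.55%/12 / (1 − (1+0.0046250)^−48) = €5,517.19.
Refinanced payment = 191,857.81 × 0.0037917 / (1 − (1+0.0037917)^−48) = €4,379.35.
Monthly savings = €5,517.19 − €4,379.35 = €1,137.84.
Break-even = €3,200.00 / €1,137.84 = 2.81 → 3 months.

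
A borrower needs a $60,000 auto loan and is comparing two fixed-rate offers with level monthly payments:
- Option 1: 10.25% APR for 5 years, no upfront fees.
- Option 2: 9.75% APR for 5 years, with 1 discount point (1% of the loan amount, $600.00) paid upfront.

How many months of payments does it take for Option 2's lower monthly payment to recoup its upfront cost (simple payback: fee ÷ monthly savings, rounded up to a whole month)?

41 months

Option 1: monthly rate = 10.25%/12 = 0.0085417; payment = 60,000 × 0.0085417 / (1 − (1+0.0085417)^−60) = $1,282.22.
Option 2: at 9.75% the monthly rate is 0.0081250, so the payment is 60,000 × 0.0081250 / (1 − 1.0081250^−60) = $1,267.45.
Monthly savings = $1,282.22 − $1,267.45 = $14.77.
Break-even = $600.00 / $14.77 = 40.62 → 41 months.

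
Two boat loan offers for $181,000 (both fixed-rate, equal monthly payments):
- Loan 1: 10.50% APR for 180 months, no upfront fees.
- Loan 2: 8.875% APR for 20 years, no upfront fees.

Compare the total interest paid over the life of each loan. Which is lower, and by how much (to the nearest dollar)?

Loan 1 by $27,217

Loan 1: monthly rate = 10.5%/12 = 0.0087500; payment = 181,000 × 0.0087500 / (1 − (1+0.0087500)^−180) = $2,000.77.
Total interest on Loan 1 = 180 × $2,000.77 − $181,000 = $179,138.60.
Loan 2: at 8.875% the monthly rate is 0.0073958, so the payment is 181,000 × 0.0073958 / (1 − 1.0073958^−240) = $1,613.98.
Total interest on Loan 2 = 240 × $1,613.98 − $181,000 = $206,355.20.
Loan 1 is lower by $27,216.60.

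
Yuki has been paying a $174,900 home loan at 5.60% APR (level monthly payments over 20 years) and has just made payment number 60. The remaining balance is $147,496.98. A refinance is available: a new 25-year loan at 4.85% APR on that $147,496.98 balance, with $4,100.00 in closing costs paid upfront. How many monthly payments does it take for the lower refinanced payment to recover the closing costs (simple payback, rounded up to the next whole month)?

Current payment = 174,900 × 5.6%/12 / (1 − (1+0.0046667)^−240) = $1,213.01.
Refinanced payment = 147,496.98 × 0.0040417 / (1 − (1+0.0040417)^−300) = $849.41.
Monthly savings = $1,213.01 − $849.41 = $363.60.
Break-even = $4,100.00 / $363.60 = 11.28 → 12 months.

12 months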